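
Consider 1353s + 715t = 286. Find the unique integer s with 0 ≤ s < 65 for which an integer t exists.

52

Euclid: 1353 = 1·715 + 638; 715 = 1·638 + 77; 638 = 8·77 + 22; 77 = 3·22 + 11; 22 = 2·11 + 0 → gcd = 11; 286 = 11·26.
Back-substitution yields 1353·(-28) + 715·(53) = 11, so one solution is s = -28·26 = -728, t = 53·26 = 1378.
Solutions in s differ by 715/11 = 65; the one in [0, 65) is -728 mod 65 = 52.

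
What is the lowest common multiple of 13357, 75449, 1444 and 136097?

13357 = 19² · 37; 75449 = 11 · 19³; 1444 = 2² · 19²; 136097 = 13 · 19² · 29
lcm takes max exponent of each prime: 2² · 11 · 13 · 19³ · 29 · 37 = 4209752404

4209752404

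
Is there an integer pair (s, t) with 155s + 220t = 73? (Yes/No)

No

gcd(155, 220): 220 = 1·155 + 65; 155 = 2·65 + 25; 65 = 2·25 + 15; 25 = 1·15 + 10; 15 = 1·10 + 5; 10 = 2·5 + 0 → 5
5 does not divide 73, so a solution does not exist.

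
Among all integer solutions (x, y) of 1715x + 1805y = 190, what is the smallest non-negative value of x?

Euclid: 1805 = 1·1715 + 90; 1715 = 19·90 + 5; 90 = 18·5 + 0 → gcd = 5; 190 = 5·38.
Back-substitution yields 1715·(20) + 1805·(-19) = 5, so one solution is x = 20·38 = 760, y = -19·38 = -722.
Solutions in x differ by 1805/5 = 361; the one in [0, 361) is 760 mod 361 = 38.

38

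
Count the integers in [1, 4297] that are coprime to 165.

165 = 3·5·11. Inclusion–exclusion on these primes:
4297 − ⌊4297/3⌋ − ⌊4297/5⌋ − ⌊4297/11⌋ + ⌊4297/15⌋ + ⌊4297/33⌋ + ⌊4297/55⌋ − ⌊4297/165⌋ = 2084

2084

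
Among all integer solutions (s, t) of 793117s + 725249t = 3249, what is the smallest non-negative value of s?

887

Reduce mod 725249: 793117s ≡ 3249 (mod 725249). With g = gcd(793117, 725249) = 361 dividing 3249, divide through: 2197s ≡ 9 (mod 2009).
Since gcd(2197, 2009) = 1, s ≡ 9·(2197)⁻¹ ≡ 887 (mod 2009). Smallest non-negative: 887.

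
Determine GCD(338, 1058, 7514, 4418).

338 = 2 · 13²; 1058 = 2 · 23²; 7514 = 2 · 13 · 17²; 4418 = 2 · 47²
gcd takes min exponent of each prime: 2 = 2

2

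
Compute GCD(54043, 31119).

11

Euclid: 54043 = 1·31119 + 22924; 31119 = 1·22924 + 8195; 22924 = 2·8195 + 6534; 8195 = 1·6534 + 1661; 6534 = 3·1661 + 1551; 1661 = 1·1551 + 110; 1551 = 14·110 + 11; 110 = 10·11 + 0. Last nonzero remainder: 11.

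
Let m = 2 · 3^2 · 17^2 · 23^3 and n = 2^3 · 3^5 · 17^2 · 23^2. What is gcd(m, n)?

2751858

min exponent per shared prime: 2 · 3^2 · 17^2 · 23^2 = 2751858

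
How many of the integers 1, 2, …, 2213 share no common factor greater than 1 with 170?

Prime factors of 170: 2, 5, 17. Count integers ≤ 2213 divisible by none of them.
By inclusion–exclusion: 2213 − ⌊2213/2⌋ − ⌊2213/5⌋ − ⌊2213/17⌋ + ⌊2213/10⌋ + ⌊2213/34⌋ + ⌊2213/85⌋ − ⌊2213/170⌋ = 834.

834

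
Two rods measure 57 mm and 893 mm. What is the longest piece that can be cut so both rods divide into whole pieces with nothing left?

Euclid: 893 = 15·57 + 38; 57 = 1·38 + 19; 38 = 2·19 + 0. Last nonzero remainder: 19.

19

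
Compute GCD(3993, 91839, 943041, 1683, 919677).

gcd(3993, 91839): 91839 = 23·3993 + 0 → 3993
gcd(3993, 943041): 943041 = 236·3993 + 693; 3993 = 5·693 + 528; 693 = 1·528 + 165; 528 = 3·165 + 33; 165 = 5·33 + 0 → 33
gcd(33, 1683): 1683 = 51·33 + 0 → 33
gcd(33, 919677): 919677 = 27869·33 + 0 → 33

33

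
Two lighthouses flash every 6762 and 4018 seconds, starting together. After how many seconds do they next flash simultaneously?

277242

gcd first: 6762 = 1·4018 + 2744; 4018 = 1·2744 + 1274; 2744 = 2·1274 + 196; 1274 = 6·196 + 98; 196 = 2·98 + 0 → gcd = 98
lcm = 6762·4018/gcd = 27169716/98 = 277242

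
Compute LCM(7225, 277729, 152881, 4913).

7225 = 5² · 17²; 277729 = 17² · 31²; 152881 = 17² · 23²; 4913 = 17³
lcm takes max exponent of each prime: 5² · 17³ · 23² · 31² = 62440422425

62440422425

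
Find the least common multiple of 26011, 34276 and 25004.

lcm(26011, 34276) = 26011·34276/gcd = 891553036/19 = 46923844
lcm(46923844, 25004) = 46923844·25004/gcd = 1173283795376/76 = 15437944676

15437944676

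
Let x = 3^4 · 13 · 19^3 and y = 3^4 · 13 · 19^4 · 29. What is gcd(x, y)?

min exponent per shared prime: 3^4 · 13 · 19^3 = 7222527

7222527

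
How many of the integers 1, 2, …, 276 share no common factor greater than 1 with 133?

133 = 7·19. Inclusion–exclusion on these primes:
276 − ⌊276/7⌋ − ⌊276/19⌋ + ⌊276/133⌋ = 225

225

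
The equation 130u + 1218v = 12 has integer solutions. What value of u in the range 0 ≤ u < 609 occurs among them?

gcd(130, 1218) = 2 (Euclid: 1218 = 9·130 + 48; 130 = 2·48 + 34; 48 = 1·34 + 14; 34 = 2·14 + 6; 14 = 2·6 + 2; 6 = 3·2 + 0), and 2 | 12.
Extended Euclid: 130·(-178) + 1218·(19) = 2. Scale by 6: u₀ = -1068.
General solution u = u₀ + 609t; reducing mod 609 gives u = 150 (and v = -16).

150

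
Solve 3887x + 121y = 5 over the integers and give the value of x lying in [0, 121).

Euclid: 3887 = 32·121 + 15; 121 = 8·15 + 1; 15 = 15·1 + 0 → gcd = 1; 5 = 1·5.
Back-substitution yields 3887·(-8) + 121·(257) = 1, so one solution is x = -8·5 = -40, y = 257·5 = 1285.
Solutions in x differ by 121/1 = 121; the one in [0, 121) is -40 mod 121 = 81.

81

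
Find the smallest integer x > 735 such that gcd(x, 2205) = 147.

1029

Multiples of 147 above 735: 147·6, 147·7, … . Need the cofactor coprime to 2205/147 = 15.
Checking s = 6, 7, … the first with gcd(s, 15) = 1 is s = 7, giving 1029.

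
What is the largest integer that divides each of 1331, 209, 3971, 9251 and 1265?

11

gcd(1331, 209): 1331 = 6·209 + 77; 209 = 2·77 + 55; 77 = 1·55 + 22; 55 = 2·22 + 11; 22 = 2·11 + 0 → 11
gcd(11, 3971): 3971 = 361·11 + 0 → 11
gcd(11, 9251): 9251 = 841·11 + 0 → 11
gcd(11, 1265): 1265 = 115·11 + 0 → 11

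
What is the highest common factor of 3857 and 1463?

3857 = 7 · 19 · 29
1463 = 7 · 11 · 19
Common: 7 · 19 = 133

133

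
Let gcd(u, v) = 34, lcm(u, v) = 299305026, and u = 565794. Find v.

17986

u·v = gcd·lcm = 34·299305026 = 10176370884, so v = 10176370884/565794 = 17986.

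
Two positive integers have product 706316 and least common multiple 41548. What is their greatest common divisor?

17

gcd·lcm = product, so gcd = 706316/41548 = 17.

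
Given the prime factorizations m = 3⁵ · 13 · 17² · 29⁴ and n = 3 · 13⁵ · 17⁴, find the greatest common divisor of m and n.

min exponent per shared prime: 3 · 13 · 17² = 11271

11271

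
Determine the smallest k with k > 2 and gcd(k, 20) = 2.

Multiples of 2 above 2: 2·2, 2·3, … . Need the cofactor coprime to 20/2 = 10.
Checking s = 2, 3, … the first with gcd(s, 10) = 1 is s = 3, giving 6.

6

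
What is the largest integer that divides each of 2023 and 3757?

2023 = 7 · 17²
3757 = 13 · 17²
Common: 17² = 289

289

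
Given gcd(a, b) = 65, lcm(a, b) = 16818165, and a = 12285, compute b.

Using ab = gcd(a,b)·lcm(a,b) = 65·16818165 = 1093180725, we get b = 1093180725/12285 = 88985.

88985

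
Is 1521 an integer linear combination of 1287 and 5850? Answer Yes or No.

gcd(1287, 5850): 5850 = 4·1287 + 702; 1287 = 1·702 + 585; 702 = 1·585 + 117; 585 = 5·117 + 0 → 117
117 divides 1521, so a solution exists.

Yes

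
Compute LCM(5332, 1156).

1540948

5332 = 2² · 31 · 43; 1156 = 2² · 17²
max exponents: 2² · 17² · 31 · 43 = 1540948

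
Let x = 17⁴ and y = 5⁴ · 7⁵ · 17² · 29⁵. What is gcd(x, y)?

289

min exponent per shared prime: 17² = 289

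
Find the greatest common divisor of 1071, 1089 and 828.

9

1071 = 3² · 7 · 17; 1089 = 3² · 11²; 828 = 2² · 3² · 23
gcd takes min exponent of each prime: 3² = 9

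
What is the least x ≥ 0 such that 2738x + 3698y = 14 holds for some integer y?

Euclid: 3698 = 1·2738 + 960; 2738 = 2·960 + 818; 960 = 1·818 + 142; 818 = 5·142 + 108; 142 = 1·108 + 34; 108 = 3·34 + 6; 34 = 5·6 + 4; 6 = 1·4 + 2; 4 = 2·2 + 0 → gcd = 2; 14 = 2·7.
Back-substitution yields 2738·(651) + 3698·(-482) = 2, so one solution is x = 651·7 = 4557, y = -482·7 = -3374.
Solutions in x differ by 3698/2 = 1849; the one in [0, 1849) is 4557 mod 1849 = 859.

859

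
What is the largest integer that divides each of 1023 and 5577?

Euclid: 5577 = 5·1023 + 462; 1023 = 2·462 + 99; 462 = 4·99 + 66; 99 = 1·66 + 33; 66 = 2·33 + 0. Last nonzero remainder: 33.

33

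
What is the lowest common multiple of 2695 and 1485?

gcd first: 2695 = 1·1485 + 1210; 1485 = 1·1210 + 275; 1210 = 4·275 + 110; 275 = 2·110 + 55; 110 = 2·55 + 0 → gcd = 55
lcm = 2695·1485/gcd = 4002075/55 = 72765

72765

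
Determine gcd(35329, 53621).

1

35329 = 7³ · 103
53621 = 29 · 43²
Common: 1 = 1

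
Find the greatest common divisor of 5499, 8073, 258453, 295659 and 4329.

117

gcd(5499, 8073): 8073 = 1·5499 + 2574; 5499 = 2·2574 + 351; 2574 = 7·351 + 117; 351 = 3·117 + 0 → 117
gcd(117, 258453): 258453 = 2209·117 + 0 → 117
gcd(117, 295659): 295659 = 2527·117 + 0 → 117
gcd(117, 4329): 4329 = 37·117 + 0 → 117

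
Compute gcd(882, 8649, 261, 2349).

9

gcd(882, 8649): 8649 = 9·882 + 711; 882 = 1·711 + 171; 711 = 4·171 + 27; 171 = 6·27 + 9; 27 = 3·9 + 0 → 9
gcd(9, 261): 261 = 29·9 + 0 → 9
gcd(9, 2349): 2349 = 261·9 + 0 → 9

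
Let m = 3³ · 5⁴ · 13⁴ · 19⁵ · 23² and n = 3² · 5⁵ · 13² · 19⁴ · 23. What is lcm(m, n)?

max exponent per prime: 3³ · 5⁵ · 13⁴ · 19⁵ · 23² = 3156536909148553125

3156536909148553125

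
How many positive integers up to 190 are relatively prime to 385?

118

Prime factors of 385: 5, 7, 11. Count integers ≤ 190 divisible by none of them.
By inclusion–exclusion: 190 − ⌊190/5⌋ − ⌊190/7⌋ − ⌊190/11⌋ + ⌊190/35⌋ + ⌊190/55⌋ + ⌊190/77⌋ − ⌊190/385⌋ = 118.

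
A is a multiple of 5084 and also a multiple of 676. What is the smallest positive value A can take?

859196

gcd first: 5084 = 7·676 + 352; 676 = 1·352 + 324; 352 = 1·324 + 28; 324 = 11·28 + 16; 28 = 1·16 + 12; 16 = 1·12 + 4; 12 = 3·4 + 0 → gcd = 4
lcm = 5084·676/gcd = 3436784/4 = 859196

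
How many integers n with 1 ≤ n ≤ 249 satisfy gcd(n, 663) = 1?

663 = 3·13·17. Inclusion–exclusion on these primes:
249 − ⌊249/3⌋ − ⌊249/13⌋ − ⌊249/17⌋ + ⌊249/39⌋ + ⌊249/51⌋ + ⌊249/221⌋ − ⌊249/663⌋ = 144

144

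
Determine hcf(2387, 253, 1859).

11

gcd(2387, 253): 2387 = 9·253 + 110; 253 = 2·110 + 33; 110 = 3·33 + 11; 33 = 3·11 + 0 → 11
gcd(11, 1859): 1859 = 169·11 + 0 → 11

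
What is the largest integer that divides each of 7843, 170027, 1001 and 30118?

11

gcd(7843, 170027): 170027 = 21·7843 + 5324; 7843 = 1·5324 + 2519; 5324 = 2·2519 + 286; 2519 = 8·286 + 231; 286 = 1·231 + 55; 231 = 4·55 + 11; 55 = 5·11 + 0 → 11
gcd(11, 1001): 1001 = 91·11 + 0 → 11
gcd(11, 30118): 30118 = 2738·11 + 0 → 11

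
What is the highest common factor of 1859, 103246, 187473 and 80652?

143

1859 = 11 · 13²; 103246 = 2 · 11 · 13 · 19²; 187473 = 3 · 11 · 13 · 19 · 23; 80652 = 2² · 3 · 11 · 13 · 47
gcd takes min exponent of each prime: 11 · 13 = 143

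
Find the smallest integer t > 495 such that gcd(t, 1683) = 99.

594

Multiples of 99 above 495: 99·6, 99·7, … . Need the cofactor coprime to 1683/99 = 17.
Checking s = 6, 7, … the first with gcd(s, 17) = 1 is s = 6, giving 594.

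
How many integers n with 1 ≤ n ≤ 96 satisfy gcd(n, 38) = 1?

Prime factors of 38: 2, 19. Count integers ≤ 96 divisible by none of them.
By inclusion–exclusion: 96 − ⌊96/2⌋ − ⌊96/19⌋ + ⌊96/38⌋ = 45.

45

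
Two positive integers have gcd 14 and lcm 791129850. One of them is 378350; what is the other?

29274

Using pq = gcd(p,q)·lcm(p,q) = 14·791129850 = 11075817900, we get q = 11075817900/378350 = 29274.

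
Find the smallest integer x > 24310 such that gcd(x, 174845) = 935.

25245

Multiples of 935 above 24310: 935·27, 935·28, … . Need the cofactor coprime to 174845/935 = 187.
Checking s = 27, 28, … the first with gcd(s, 187) = 1 is s = 27, giving 25245.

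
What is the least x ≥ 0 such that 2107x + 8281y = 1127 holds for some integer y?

gcd(2107, 8281) = 49 (Euclid: 8281 = 3·2107 + 1960; 2107 = 1·1960 + 147; 1960 = 13·147 + 49; 147 = 3·49 + 0), and 49 | 1127.
Extended Euclid: 2107·(-55) + 8281·(14) = 49. Scale by 23: x₀ = -1265.
General solution x = x₀ + 169t; reducing mod 169 gives x = 87 (and y = -22).

87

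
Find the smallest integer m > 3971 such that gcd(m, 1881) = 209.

1881 = 209·9. Any m with gcd(m, 1881) = 209 is a multiple of 209, say 209s, with s coprime to 9.
Need s > 3971/209, so s ≥ 20. First s ≥ 20 with gcd(s, 9) = 1 is s = 20. Thus m = 209·20 = 4180.

4180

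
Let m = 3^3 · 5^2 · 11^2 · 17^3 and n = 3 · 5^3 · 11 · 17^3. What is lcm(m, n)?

2006346375

max exponent per prime: 3^3 · 5^3 · 11^2 · 17^3 = 2006346375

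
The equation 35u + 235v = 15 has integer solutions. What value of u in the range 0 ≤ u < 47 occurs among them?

34

Euclid: 235 = 6·35 + 25; 35 = 1·25 + 10; 25 = 2·10 + 5; 10 = 2·5 + 0 → gcd = 5; 15 = 5·3.
Back-substitution yields 35·(-20) + 235·(3) = 5, so one solution is u = -20·3 = -60, v = 3·3 = 9.
Solutions in u differ by 235/5 = 47; the one in [0, 47) is -60 mod 47 = 34.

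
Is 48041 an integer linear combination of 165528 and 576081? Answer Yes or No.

gcd(165528, 576081): 576081 = 3·165528 + 79497; 165528 = 2·79497 + 6534; 79497 = 12·6534 + 1089; 6534 = 6·1089 + 0 → 1089
1089 does not divide 48041, so a solution does not exist.

No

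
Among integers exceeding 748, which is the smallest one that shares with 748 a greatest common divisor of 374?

748 = 374·2. Any m with gcd(m, 748) = 374 is a multiple of 374, say 374s, with s coprime to 2.
Need s > 748/374, so s ≥ 3. First s ≥ 3 with gcd(s, 2) = 1 is s = 3. Thus m = 374·3 = 1122.

1122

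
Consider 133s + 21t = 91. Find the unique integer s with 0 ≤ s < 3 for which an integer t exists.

gcd(133, 21) = 7 (Euclid: 133 = 6·21 + 7; 21 = 3·7 + 0), and 7 | 91.
Extended Euclid: 133·(1) + 21·(-6) = 7. Scale by 13: s₀ = 13.
General solution s = s₀ + 3k; reducing mod 3 gives s = 1 (and t = -2).

1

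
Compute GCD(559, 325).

Euclid: 559 = 1·325 + 234; 325 = 1·234 + 91; 234 = 2·91 + 52; 91 = 1·52 + 39; 52 = 1·39 + 13; 39 = 3·13 + 0. Last nonzero remainder: 13.

13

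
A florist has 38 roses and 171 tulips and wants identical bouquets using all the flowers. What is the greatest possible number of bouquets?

38 = 2 · 19
171 = 3² · 19
Common: 19 = 19

19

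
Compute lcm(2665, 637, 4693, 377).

2665 = 5 · 13 · 41; 637 = 7² · 13; 4693 = 13 · 19²; 377 = 13 · 29
lcm takes max exponent of each prime: 5 · 7² · 13 · 19² · 29 · 41 = 1367094365

1367094365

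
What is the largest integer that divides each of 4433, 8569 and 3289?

11

4433 = 11 · 13 · 31; 8569 = 11 · 19 · 41; 3289 = 11 · 13 · 23
gcd takes min exponent of each prime: 11 = 11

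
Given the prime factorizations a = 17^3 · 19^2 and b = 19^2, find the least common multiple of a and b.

1773593

max exponent per prime: 17^3 · 19^2 = 1773593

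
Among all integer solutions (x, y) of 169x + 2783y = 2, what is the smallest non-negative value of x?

2536

Reduce mod 2783: 169x ≡ 2 (mod 2783). With g = gcd(169, 2783) = 1 dividing 2, divide through: 169x ≡ 2 (mod 2783).
Since gcd(169, 2783) = 1, x ≡ 2·(169)⁻¹ ≡ 2536 (mod 2783). Smallest non-negative: 2536.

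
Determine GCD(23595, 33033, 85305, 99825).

363

gcd(23595, 33033): 33033 = 1·23595 + 9438; 23595 = 2·9438 + 4719; 9438 = 2·4719 + 0 → 4719
gcd(4719, 85305): 85305 = 18·4719 + 363; 4719 = 13·363 + 0 → 363
gcd(363, 99825): 99825 = 275·363 + 0 → 363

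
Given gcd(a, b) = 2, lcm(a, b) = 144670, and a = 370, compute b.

782

a·b = gcd·lcm = 2·144670 = 289340, so b = 289340/370 = 782.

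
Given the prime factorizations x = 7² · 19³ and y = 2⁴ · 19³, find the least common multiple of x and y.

max exponent per prime: 2⁴ · 7² · 19³ = 5377456

5377456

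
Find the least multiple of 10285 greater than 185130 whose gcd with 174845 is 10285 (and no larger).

195415

Multiples of 10285 above 185130: 10285·19, 10285·20, … . Need the cofactor coprime to 174845/10285 = 17.
Checking s = 19, 20, … the first with gcd(s, 17) = 1 is s = 19, giving 195415.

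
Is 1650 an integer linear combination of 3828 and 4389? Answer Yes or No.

Yes

gcd(3828, 4389): 4389 = 1·3828 + 561; 3828 = 6·561 + 462; 561 = 1·462 + 99; 462 = 4·99 + 66; 99 = 1·66 + 33; 66 = 2·33 + 0 → 33
33 divides 1650, so a solution exists.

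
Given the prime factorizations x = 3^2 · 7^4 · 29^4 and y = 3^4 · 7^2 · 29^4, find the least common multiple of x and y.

137552716161

max exponent per prime: 3^4 · 7^4 · 29^4 = 137552716161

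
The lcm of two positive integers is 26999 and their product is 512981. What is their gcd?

gcd·lcm = product, so gcd = 512981/26999 = 19.

19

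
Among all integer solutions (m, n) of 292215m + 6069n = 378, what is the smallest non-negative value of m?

155

Reduce mod 6069: 292215m ≡ 378 (mod 6069). With g = gcd(292215, 6069) = 21 dividing 378, divide through: 13915m ≡ 18 (mod 289).
Since gcd(13915, 289) = 1, m ≡ 18·(13915)⁻¹ ≡ 155 (mod 289). Smallest non-negative: 155.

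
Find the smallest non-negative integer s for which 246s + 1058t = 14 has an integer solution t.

228

gcd(246, 1058) = 2 (Euclid: 1058 = 4·246 + 74; 246 = 3·74 + 24; 74 = 3·24 + 2; 24 = 12·2 + 0), and 2 | 14.
Extended Euclid: 246·(-43) + 1058·(10) = 2. Scale by 7: s₀ = -301.
General solution s = s₀ + 529k; reducing mod 529 gives s = 228 (and t = -53).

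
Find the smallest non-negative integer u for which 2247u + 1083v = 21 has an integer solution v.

27

gcd(2247, 1083) = 3 (Euclid: 2247 = 2·1083 + 81; 1083 = 13·81 + 30; 81 = 2·30 + 21; 30 = 1·21 + 9; 21 = 2·9 + 3; 9 = 3·3 + 0), and 3 | 21.
Extended Euclid: 2247·(107) + 1083·(-222) = 3. Scale by 7: u₀ = 749.
General solution u = u₀ + 361t; reducing mod 361 gives u = 27 (and v = -56).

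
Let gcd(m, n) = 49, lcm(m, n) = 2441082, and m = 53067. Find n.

2254

Using mn = gcd(m,n)·lcm(m,n) = 49·2441082 = 119613018, we get n = 119613018/53067 = 2254.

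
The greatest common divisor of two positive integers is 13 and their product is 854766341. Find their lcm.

65751257

gcd·lcm = product, so lcm = 854766341/13 = 65751257.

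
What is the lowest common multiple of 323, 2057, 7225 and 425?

16610275

323 = 17 · 19; 2057 = 11² · 17; 7225 = 5² · 17²; 425 = 5² · 17
lcm takes max exponent of each prime: 5² · 11² · 17² · 19 = 16610275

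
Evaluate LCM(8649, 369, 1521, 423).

8649 = 3² · 31²; 369 = 3² · 41; 1521 = 3² · 13²; 423 = 3² · 47
lcm takes max exponent of each prime: 3² · 13² · 31² · 41 · 47 = 2816659287

2816659287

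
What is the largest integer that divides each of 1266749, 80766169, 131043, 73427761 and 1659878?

1266749 = 11² · 19² · 29; 80766169 = 11² · 19² · 43²; 131043 = 3 · 11² · 19²; 73427761 = 11² · 19² · 41²; 1659878 = 2 · 11² · 19³
gcd takes min exponent of each prime: 11² · 19² = 43681

43681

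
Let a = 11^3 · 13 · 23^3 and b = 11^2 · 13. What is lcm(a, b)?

210525601

max exponent per prime: 11^3 · 13 · 23^3 = 210525601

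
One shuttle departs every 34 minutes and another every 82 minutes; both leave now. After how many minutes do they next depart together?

1394

gcd first: 82 = 2·34 + 14; 34 = 2·14 + 6; 14 = 2·6 + 2; 6 = 3·2 + 0 → gcd = 2
lcm = 34·82/gcd = 2788/2 = 1394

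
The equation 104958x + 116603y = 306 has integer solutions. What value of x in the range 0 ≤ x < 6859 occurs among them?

20

Euclid: 116603 = 1·104958 + 11645; 104958 = 9·11645 + 153; 11645 = 76·153 + 17; 153 = 9·17 + 0 → gcd = 17; 306 = 17·18.
Back-substitution yields 104958·(-761) + 116603·(685) = 17, so one solution is x = -761·18 = -13698, y = 685·18 = 12330.
Solutions in x differ by 116603/17 = 6859; the one in [0, 6859) is -13698 mod 6859 = 20.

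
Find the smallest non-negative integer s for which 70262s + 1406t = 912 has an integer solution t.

Reduce mod 1406: 70262s ≡ 912 (mod 1406). With g = gcd(70262, 1406) = 38 dividing 912, divide through: 1849s ≡ 24 (mod 37).
Since gcd(1849, 37) = 1, s ≡ 24·(1849)⁻¹ ≡ 13 (mod 37). Smallest non-negative: 13.

13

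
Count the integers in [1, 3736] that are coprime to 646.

646 = 2·17·19. Inclusion–exclusion on these primes:
3736 − ⌊3736/2⌋ − ⌊3736/17⌋ − ⌊3736/19⌋ + ⌊3736/34⌋ + ⌊3736/38⌋ + ⌊3736/323⌋ − ⌊3736/646⌋ = 1666

1666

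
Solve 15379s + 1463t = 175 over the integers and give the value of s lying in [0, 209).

10

gcd(15379, 1463) = 7 (Euclid: 15379 = 10·1463 + 749; 1463 = 1·749 + 714; 749 = 1·714 + 35; 714 = 20·35 + 14; 35 = 2·14 + 7; 14 = 2·7 + 0), and 7 | 175.
Extended Euclid: 15379·(84) + 1463·(-883) = 7. Scale by 25: s₀ = 2100.
General solution s = s₀ + 209k; reducing mod 209 gives s = 10 (and t = -105).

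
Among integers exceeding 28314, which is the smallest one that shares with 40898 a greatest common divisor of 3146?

31460

Multiples of 3146 above 28314: 3146·10, 3146·11, … . Need the cofactor coprime to 40898/3146 = 13.
Checking s = 10, 11, … the first with gcd(s, 13) = 1 is s = 10, giving 31460.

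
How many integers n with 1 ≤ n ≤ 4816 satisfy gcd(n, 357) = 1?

Prime factors of 357: 3, 7, 17. Count integers ≤ 4816 divisible by none of them.
By inclusion–exclusion: 4816 − ⌊4816/3⌋ − ⌊4816/7⌋ − ⌊4816/17⌋ + ⌊4816/21⌋ + ⌊4816/51⌋ + ⌊4816/119⌋ − ⌊4816/357⌋ = 2590.

2590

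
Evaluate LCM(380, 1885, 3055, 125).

168330500

380 = 2² · 5 · 19; 1885 = 5 · 13 · 29; 3055 = 5 · 13 · 47; 125 = 5³
lcm takes max exponent of each prime: 2² · 5³ · 13 · 19 · 29 · 47 = 168330500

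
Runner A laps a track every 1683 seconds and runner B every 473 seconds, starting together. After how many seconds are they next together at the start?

72369

gcd first: 1683 = 3·473 + 264; 473 = 1·264 + 209; 264 = 1·209 + 55; 209 = 3·55 + 44; 55 = 1·44 + 11; 44 = 4·11 + 0 → gcd = 11
lcm = 1683·473/gcd = 796059/11 = 72369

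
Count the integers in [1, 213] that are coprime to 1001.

Prime factors of 1001: 7, 11, 13. Count integers ≤ 213 divisible by none of them.
By inclusion–exclusion: 213 − ⌊213/7⌋ − ⌊213/11⌋ − ⌊213/13⌋ + ⌊213/77⌋ + ⌊213/91⌋ + ⌊213/143⌋ − ⌊213/1001⌋ = 153.

153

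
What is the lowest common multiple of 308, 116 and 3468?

7744044

308 = 2² · 7 · 11; 116 = 2² · 29; 3468 = 2² · 3 · 17²
lcm takes max exponent of each prime: 2² · 3 · 7 · 11 · 17² · 29 = 7744044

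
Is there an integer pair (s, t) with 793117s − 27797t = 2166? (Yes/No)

gcd(793117, 27797): 793117 = 28·27797 + 14801; 27797 = 1·14801 + 12996; 14801 = 1·12996 + 1805; 12996 = 7·1805 + 361; 1805 = 5·361 + 0 → 361
361 divides 2166, so a solution exists.

Yes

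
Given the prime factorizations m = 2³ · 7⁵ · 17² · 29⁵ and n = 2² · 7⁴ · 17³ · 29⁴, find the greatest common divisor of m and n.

min exponent per shared prime: 2² · 7⁴ · 17² · 29⁴ = 1963098023236

1963098023236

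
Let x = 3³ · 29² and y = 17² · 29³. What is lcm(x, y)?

190307367

max exponent per prime: 3³ · 17² · 29³ = 190307367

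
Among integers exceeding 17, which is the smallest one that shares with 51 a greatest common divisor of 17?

34

Multiples of 17 above 17: 17·2, 17·3, … . Need the cofactor coprime to 51/17 = 3.
Checking s = 2, 3, … the first with gcd(s, 3) = 1 is s = 2, giving 34.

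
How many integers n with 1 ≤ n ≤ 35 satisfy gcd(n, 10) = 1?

10 = 2·5. Inclusion–exclusion on these primes:
35 − ⌊35/2⌋ − ⌊35/5⌋ + ⌊35/10⌋ = 14

14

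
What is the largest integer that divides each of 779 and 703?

19

779 = 19 · 41
703 = 19 · 37
Common: 19 = 19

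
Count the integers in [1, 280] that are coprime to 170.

170 = 2·5·17. Inclusion–exclusion on these primes:
280 − ⌊280/2⌋ − ⌊280/5⌋ − ⌊280/17⌋ + ⌊280/10⌋ + ⌊280/34⌋ + ⌊280/85⌋ − ⌊280/170⌋ = 106

106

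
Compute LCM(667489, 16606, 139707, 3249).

667489 = 19² · 43²; 16606 = 2 · 19² · 23; 139707 = 3² · 19² · 43; 3249 = 3² · 19²
lcm takes max exponent of each prime: 2 · 3² · 19² · 23 · 43² = 276340446

276340446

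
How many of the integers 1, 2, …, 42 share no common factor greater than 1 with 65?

31

65 = 5·13. Inclusion–exclusion on these primes:
42 − ⌊42/5⌋ − ⌊42/13⌋ + ⌊42/65⌋ = 31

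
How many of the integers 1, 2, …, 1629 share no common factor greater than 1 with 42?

466

42 = 2·3·7. Inclusion–exclusion on these primes:
1629 − ⌊1629/2⌋ − ⌊1629/3⌋ − ⌊1629/7⌋ + ⌊1629/6⌋ + ⌊1629/14⌋ + ⌊1629/21⌋ − ⌊1629/42⌋ = 466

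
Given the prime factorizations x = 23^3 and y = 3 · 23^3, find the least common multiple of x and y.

max exponent per prime: 3 · 23^3 = 36501

36501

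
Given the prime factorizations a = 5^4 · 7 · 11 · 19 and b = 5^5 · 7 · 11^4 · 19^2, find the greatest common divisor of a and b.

914375

min exponent per shared prime: 5^4 · 7 · 11 · 19 = 914375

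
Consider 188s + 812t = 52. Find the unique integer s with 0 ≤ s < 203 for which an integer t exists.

gcd(188, 812) = 4 (Euclid: 812 = 4·188 + 60; 188 = 3·60 + 8; 60 = 7·8 + 4; 8 = 2·4 + 0), and 4 | 52.
Extended Euclid: 188·(-95) + 812·(22) = 4. Scale by 13: s₀ = -1235.
General solution s = s₀ + 203k; reducing mod 203 gives s = 186 (and t = -43).

186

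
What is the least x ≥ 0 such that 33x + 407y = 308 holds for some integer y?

34

gcd(33, 407) = 11 (Euclid: 407 = 12·33 + 11; 33 = 3·11 + 0), and 11 | 308.
Extended Euclid: 33·(-12) + 407·(1) = 11. Scale by 28: x₀ = -336.
General solution x = x₀ + 37t; reducing mod 37 gives x = 34 (and y = -2).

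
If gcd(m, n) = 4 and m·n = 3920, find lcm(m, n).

980

For any two positive integers, gcd × lcm equals their product. Hence lcm = 3920 / 4 = 980.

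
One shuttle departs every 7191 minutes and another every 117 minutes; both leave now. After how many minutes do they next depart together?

93483

7191 = 3² · 17 · 47; 117 = 3² · 13
max exponents: 3² · 13 · 17 · 47 = 93483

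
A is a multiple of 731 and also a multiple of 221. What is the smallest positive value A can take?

9503

gcd first: 731 = 3·221 + 68; 221 = 3·68 + 17; 68 = 4·17 + 0 → gcd = 17
lcm = 731·221/gcd = 161551/17 = 9503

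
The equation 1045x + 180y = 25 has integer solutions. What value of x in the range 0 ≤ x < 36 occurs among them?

Euclid: 1045 = 5·180 + 145; 180 = 1·145 + 35; 145 = 4·35 + 5; 35 = 7·5 + 0 → gcd = 5; 25 = 5·5.
Back-substitution yields 1045·(5) + 180·(-29) = 5, so one solution is x = 5·5 = 25, y = -29·5 = -145.
Solutions in x differ by 180/5 = 36; the one in [0, 36) is 25 mod 36 = 25.

25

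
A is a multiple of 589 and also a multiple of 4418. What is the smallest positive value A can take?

2602202

589 = 19 · 31; 4418 = 2 · 47²
max exponents: 2 · 19 · 31 · 47² = 2602202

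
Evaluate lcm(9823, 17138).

805486

9823 = 11 · 19 · 47; 17138 = 2 · 11 · 19 · 41
max exponents: 2 · 11 · 19 · 41 · 47 = 805486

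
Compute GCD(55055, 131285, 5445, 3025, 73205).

605

gcd(55055, 131285): 131285 = 2·55055 + 21175; 55055 = 2·21175 + 12705; 21175 = 1·12705 + 8470; 12705 = 1·8470 + 4235; 8470 = 2·4235 + 0 → 4235
gcd(4235, 5445): 5445 = 1·4235 + 1210; 4235 = 3·1210 + 605; 1210 = 2·605 + 0 → 605
gcd(605, 3025): 3025 = 5·605 + 0 → 605
gcd(605, 73205): 73205 = 121·605 + 0 → 605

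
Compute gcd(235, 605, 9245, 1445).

gcd(235, 605): 605 = 2·235 + 135; 235 = 1·135 + 100; 135 = 1·100 + 35; 100 = 2·35 + 30; 35 = 1·30 + 5; 30 = 6·5 + 0 → 5
gcd(5, 9245): 9245 = 1849·5 + 0 → 5
gcd(5, 1445): 1445 = 289·5 + 0 → 5

5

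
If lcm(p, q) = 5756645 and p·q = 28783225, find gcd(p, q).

gcd·lcm = product, so gcd = 28783225/5756645 = 5.

5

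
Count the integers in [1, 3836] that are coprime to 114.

1212

Prime factors of 114: 2, 3, 19. Count integers ≤ 3836 divisible by none of them.
By inclusion–exclusion: 3836 − ⌊3836/2⌋ − ⌊3836/3⌋ − ⌊3836/19⌋ + ⌊3836/6⌋ + ⌊3836/38⌋ + ⌊3836/57⌋ − ⌊3836/114⌋ = 1212.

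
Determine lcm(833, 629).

30821

833 = 7² · 17; 629 = 17 · 37
max exponents: 7² · 17 · 37 = 30821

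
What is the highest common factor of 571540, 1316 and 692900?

gcd(571540, 1316): 571540 = 434·1316 + 396; 1316 = 3·396 + 128; 396 = 3·128 + 12; 128 = 10·12 + 8; 12 = 1·8 + 4; 8 = 2·4 + 0 → 4
gcd(4, 692900): 692900 = 173225·4 + 0 → 4

4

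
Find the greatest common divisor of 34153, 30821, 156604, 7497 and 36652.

gcd(34153, 30821): 34153 = 1·30821 + 3332; 30821 = 9·3332 + 833; 3332 = 4·833 + 0 → 833
gcd(833, 156604): 156604 = 188·833 + 0 → 833
gcd(833, 7497): 7497 = 9·833 + 0 → 833
gcd(833, 36652): 36652 = 44·833 + 0 → 833

833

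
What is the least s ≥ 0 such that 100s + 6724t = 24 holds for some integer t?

1614

Reduce mod 6724: 100s ≡ 24 (mod 6724). With g = gcd(100, 6724) = 4 dividing 24, divide through: 25s ≡ 6 (mod 1681).
Since gcd(25, 1681) = 1, s ≡ 6·(25)⁻¹ ≡ 1614 (mod 1681). Smallest non-negative: 1614.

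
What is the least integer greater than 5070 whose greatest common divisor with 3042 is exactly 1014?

Multiples of 1014 above 5070: 1014·6, 1014·7, … . Need the cofactor coprime to 3042/1014 = 3.
Checking s = 6, 7, … the first with gcd(s, 3) = 1 is s = 7, giving 7098.

7098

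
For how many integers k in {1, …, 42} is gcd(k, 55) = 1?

31

Prime factors of 55: 5, 11. Count integers ≤ 42 divisible by none of them.
By inclusion–exclusion: 42 − ⌊42/5⌋ − ⌊42/11⌋ + ⌊42/55⌋ = 31.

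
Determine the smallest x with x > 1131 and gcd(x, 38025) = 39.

gcd(x, 38025) = 39 forces 39 | x; write x = 39s. Then gcd(39s, 39·975) = 39·gcd(s, 975), so need gcd(s, 975) = 1.
39s > 1131 gives s ≥ 30. The least s ≥ 30 coprime to 975 is 31, so x = 39·31 = 1209.

1209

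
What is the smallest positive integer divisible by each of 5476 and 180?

gcd first: 5476 = 30·180 + 76; 180 = 2·76 + 28; 76 = 2·28 + 20; 28 = 1·20 + 8; 20 = 2·8 + 4; 8 = 2·4 + 0 → gcd = 4
lcm = 5476·180/gcd = 985680/4 = 246420

246420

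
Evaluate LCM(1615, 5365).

1615 = 5 · 17 · 19; 5365 = 5 · 29 · 37
max exponents: 5 · 17 · 19 · 29 · 37 = 1732895

1732895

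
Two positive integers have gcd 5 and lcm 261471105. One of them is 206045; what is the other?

6345

Using mn = gcd(m,n)·lcm(m,n) = 5·261471105 = 1307355525, we get n = 1307355525/206045 = 6345.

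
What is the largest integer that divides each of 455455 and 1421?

455455 = 5 · 7² · 11 · 13²
1421 = 7² · 29
Common: 7² = 49

49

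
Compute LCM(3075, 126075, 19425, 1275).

555108225

3075 = 3 · 5² · 41; 126075 = 3 · 5² · 41²; 19425 = 3 · 5² · 7 · 37; 1275 = 3 · 5² · 17
lcm takes max exponent of each prime: 3 · 5² · 7 · 17 · 37 · 41² = 555108225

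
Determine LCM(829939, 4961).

829939 = 11² · 19³; 4961 = 11² · 41
max exponents: 11² · 19³ · 41 = 34027499

34027499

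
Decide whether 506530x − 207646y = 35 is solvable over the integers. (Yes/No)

By Bézout, 506530x − 207646y = 35 has integer solutions iff gcd(506530, 207646) | 35.
Euclid: 506530 = 2·207646 + 91238; 207646 = 2·91238 + 25170; 91238 = 3·25170 + 15728; 25170 = 1·15728 + 9442; 15728 = 1·9442 + 6286; 9442 = 1·6286 + 3156; 6286 = 1·3156 + 3130; 3156 = 1·3130 + 26; 3130 = 120·26 + 10; 26 = 2·10 + 6; 10 = 1·6 + 4; 6 = 1·4 + 2; 4 = 2·2 + 0. gcd = 2; 35 mod 2 = 1. No.

No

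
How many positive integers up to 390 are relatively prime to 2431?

308

2431 = 11·13·17. Inclusion–exclusion on these primes:
390 − ⌊390/11⌋ − ⌊390/13⌋ − ⌊390/17⌋ + ⌊390/143⌋ + ⌊390/187⌋ + ⌊390/221⌋ − ⌊390/2431⌋ = 308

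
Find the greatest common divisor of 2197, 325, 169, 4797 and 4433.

gcd(2197, 325): 2197 = 6·325 + 247; 325 = 1·247 + 78; 247 = 3·78 + 13; 78 = 6·13 + 0 → 13
gcd(13, 169): 169 = 13·13 + 0 → 13
gcd(13, 4797): 4797 = 369·13 + 0 → 13
gcd(13, 4433): 4433 = 341·13 + 0 → 13

13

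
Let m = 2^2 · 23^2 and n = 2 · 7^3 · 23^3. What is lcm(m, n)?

16693124

max exponent per prime: 2^2 · 7^3 · 23^3 = 16693124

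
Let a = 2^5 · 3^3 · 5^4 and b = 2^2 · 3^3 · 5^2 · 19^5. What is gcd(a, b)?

min exponent per shared prime: 2^2 · 3^3 · 5^2 = 2700

2700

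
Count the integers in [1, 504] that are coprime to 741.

294

741 = 3·13·19. Inclusion–exclusion on these primes:
504 − ⌊504/3⌋ − ⌊504/13⌋ − ⌊504/19⌋ + ⌊504/39⌋ + ⌊504/57⌋ + ⌊504/247⌋ − ⌊504/741⌋ = 294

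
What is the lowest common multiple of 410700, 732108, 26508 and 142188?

lcm(410700, 732108) = 410700·732108/gcd = 300676755600/12 = 25056396300
lcm(25056396300, 26508) = 25056396300·26508/gcd = 664194953120400/12 = 55349579426700
lcm(55349579426700, 142188) = 55349579426700·142188/gcd = 7870045999523619600/12 = 655837166626968300

655837166626968300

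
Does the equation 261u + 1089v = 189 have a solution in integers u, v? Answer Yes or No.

Yes

gcd(261, 1089): 1089 = 4·261 + 45; 261 = 5·45 + 36; 45 = 1·36 + 9; 36 = 4·9 + 0 → 9
9 divides 189, so a solution exists.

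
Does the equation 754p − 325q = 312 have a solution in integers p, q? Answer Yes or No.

Yes

gcd(754, 325): 754 = 2·325 + 104; 325 = 3·104 + 13; 104 = 8·13 + 0 → 13
13 divides 312, so a solution exists.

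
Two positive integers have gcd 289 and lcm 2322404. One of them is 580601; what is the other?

u·v = gcd·lcm = 289·2322404 = 671174756, so v = 671174756/580601 = 1156.

1156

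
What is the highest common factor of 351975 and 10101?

39

Euclid: 351975 = 34·10101 + 8541; 10101 = 1·8541 + 1560; 8541 = 5·1560 + 741; 1560 = 2·741 + 78; 741 = 9·78 + 39; 78 = 2·39 + 0. Last nonzero remainder: 39.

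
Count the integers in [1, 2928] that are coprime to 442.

Prime factors of 442: 2, 13, 17. Count integers ≤ 2928 divisible by none of them.
By inclusion–exclusion: 2928 − ⌊2928/2⌋ − ⌊2928/13⌋ − ⌊2928/17⌋ + ⌊2928/26⌋ + ⌊2928/34⌋ + ⌊2928/221⌋ − ⌊2928/442⌋ = 1272.

1272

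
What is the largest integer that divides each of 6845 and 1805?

6845 = 5 · 37²
1805 = 5 · 19²
Common: 5 = 5

5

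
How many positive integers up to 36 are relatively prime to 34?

Prime factors of 34: 2, 17. Count integers ≤ 36 divisible by none of them.
By inclusion–exclusion: 36 − ⌊36/2⌋ − ⌊36/17⌋ + ⌊36/34⌋ = 17.

17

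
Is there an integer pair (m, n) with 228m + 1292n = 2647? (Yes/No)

gcd(228, 1292): 1292 = 5·228 + 152; 228 = 1·152 + 76; 152 = 2·76 + 0 → 76
76 does not divide 2647, so a solution does not exist.

No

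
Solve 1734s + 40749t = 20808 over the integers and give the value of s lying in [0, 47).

Euclid: 40749 = 23·1734 + 867; 1734 = 2·867 + 0 → gcd = 867; 20808 = 867·24.
Back-substitution yields 1734·(-23) + 40749·(1) = 867, so one solution is s = -23·24 = -552, t = 1·24 = 24.
Solutions in s differ by 40749/867 = 47; the one in [0, 47) is -552 mod 47 = 12.

12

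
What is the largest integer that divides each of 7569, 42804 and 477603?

gcd(7569, 42804): 42804 = 5·7569 + 4959; 7569 = 1·4959 + 2610; 4959 = 1·2610 + 2349; 2610 = 1·2349 + 261; 2349 = 9·261 + 0 → 261
gcd(261, 477603): 477603 = 1829·261 + 234; 261 = 1·234 + 27; 234 = 8·27 + 18; 27 = 1·18 + 9; 18 = 2·9 + 0 → 9

9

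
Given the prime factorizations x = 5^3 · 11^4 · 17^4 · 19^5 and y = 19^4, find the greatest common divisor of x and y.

130321

min exponent per shared prime: 19^4 = 130321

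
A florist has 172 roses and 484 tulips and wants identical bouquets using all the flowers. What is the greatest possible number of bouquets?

Euclid: 484 = 2·172 + 140; 172 = 1·140 + 32; 140 = 4·32 + 12; 32 = 2·12 + 8; 12 = 1·8 + 4; 8 = 2·4 + 0. Last nonzero remainder: 4.

4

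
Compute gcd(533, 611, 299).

533 = 13 · 41; 611 = 13 · 47; 299 = 13 · 23
gcd takes min exponent of each prime: 13 = 13

13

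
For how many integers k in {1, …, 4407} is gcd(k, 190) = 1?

1670

Prime factors of 190: 2, 5, 19. Count integers ≤ 4407 divisible by none of them.
By inclusion–exclusion: 4407 − ⌊4407/2⌋ − ⌊4407/5⌋ − ⌊4407/19⌋ + ⌊4407/10⌋ + ⌊4407/38⌋ + ⌊4407/95⌋ − ⌊4407/190⌋ = 1670.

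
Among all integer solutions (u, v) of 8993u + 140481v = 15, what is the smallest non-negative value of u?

87744

Reduce mod 140481: 8993u ≡ 15 (mod 140481). With g = gcd(8993, 140481) = 1 dividing 15, divide through: 8993u ≡ 15 (mod 140481).
Since gcd(8993, 140481) = 1, u ≡ 15·(8993)⁻¹ ≡ 87744 (mod 140481). Smallest non-negative: 87744.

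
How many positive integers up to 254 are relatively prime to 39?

157

Prime factors of 39: 3, 13. Count integers ≤ 254 divisible by none of them.
By inclusion–exclusion: 254 − ⌊254/3⌋ − ⌊254/13⌋ + ⌊254/39⌋ = 157.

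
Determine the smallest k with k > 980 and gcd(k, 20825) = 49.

1029

gcd(k, 20825) = 49 forces 49 | k; write k = 49s. Then gcd(49s, 49·425) = 49·gcd(s, 425), so need gcd(s, 425) = 1.
49s > 980 gives s ≥ 21. The least s ≥ 21 coprime to 425 is 21, so k = 49·21 = 1029.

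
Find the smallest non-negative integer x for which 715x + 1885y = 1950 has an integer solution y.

Euclid: 1885 = 2·715 + 455; 715 = 1·455 + 260; 455 = 1·260 + 195; 260 = 1·195 + 65; 195 = 3·65 + 0 → gcd = 65; 1950 = 65·30.
Back-substitution yields 715·(8) + 1885·(-3) = 65, so one solution is x = 8·30 = 240, y = -3·30 = -90.
Solutions in x differ by 1885/65 = 29; the one in [0, 29) is 240 mod 29 = 8.

8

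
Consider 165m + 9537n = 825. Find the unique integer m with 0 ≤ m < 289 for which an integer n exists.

5

gcd(165, 9537) = 33 (Euclid: 9537 = 57·165 + 132; 165 = 1·132 + 33; 132 = 4·33 + 0), and 33 | 825.
Extended Euclid: 165·(58) + 9537·(-1) = 33. Scale by 25: m₀ = 1450.
General solution m = m₀ + 289t; reducing mod 289 gives m = 5 (and n = 0).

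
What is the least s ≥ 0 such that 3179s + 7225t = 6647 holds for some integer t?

Reduce mod 7225: 3179s ≡ 6647 (mod 7225). With g = gcd(3179, 7225) = 289 dividing 6647, divide through: 11s ≡ 23 (mod 25).
Since gcd(11, 25) = 1, s ≡ 23·(11)⁻¹ ≡ 18 (mod 25). Smallest non-negative: 18.

18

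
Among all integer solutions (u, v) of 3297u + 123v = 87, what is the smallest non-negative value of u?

gcd(3297, 123) = 3 (Euclid: 3297 = 26·123 + 99; 123 = 1·99 + 24; 99 = 4·24 + 3; 24 = 8·3 + 0), and 3 | 87.
Extended Euclid: 3297·(5) + 123·(-134) = 3. Scale by 29: u₀ = 145.
General solution u = u₀ + 41t; reducing mod 41 gives u = 22 (and v = -589).

22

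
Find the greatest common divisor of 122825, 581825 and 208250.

gcd(122825, 581825): 581825 = 4·122825 + 90525; 122825 = 1·90525 + 32300; 90525 = 2·32300 + 25925; 32300 = 1·25925 + 6375; 25925 = 4·6375 + 425; 6375 = 15·425 + 0 → 425
gcd(425, 208250): 208250 = 490·425 + 0 → 425

425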